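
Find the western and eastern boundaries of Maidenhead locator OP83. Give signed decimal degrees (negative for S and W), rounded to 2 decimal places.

Field O=14, P=15: +14·20° lon, +15·10° lat → SW at lon 100°, lat 60°.
Square 8, 3: +8·2° lon, +3·1° lat → SW at lon 116°, lat 63°.
Cell spans 2° lon × 1° lat.
west 116.00, east 118.00.

116.00, 118.00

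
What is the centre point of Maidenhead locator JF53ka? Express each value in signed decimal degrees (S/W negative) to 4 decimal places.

Field J=9, F=5: +9·20° lon, +5·10° lat → SW at lon 0°, lat -40°.
Square 5, 3: +5·2° lon, +3·1° lat → SW at lon 10°, lat -37°.
Subsquare k=10, a=0: +10·0.0833333° lon, +0·0.0416667° lat → SW at lon 10.8333°, lat -37°.
Cell spans 0.0833333° lon × 0.0416667° lat. Centre is SW corner plus half of each.
latitude -36.9792, longitude 10.8750.

-36.9792, 10.8750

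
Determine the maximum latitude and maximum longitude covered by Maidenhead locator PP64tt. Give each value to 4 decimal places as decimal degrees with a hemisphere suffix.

Field P=15, P=15: +15·20° lon, +15·10° lat → SW at lon 120°, lat 60°.
Square 6, 4: +6·2° lon, +4·1° lat → SW at lon 132°, lat 64°.
Subsquare t=19, t=19: +19·0.0833333° lon, +19·0.0416667° lat → SW at lon 133.583°, lat 64.7917°.
Cell spans 0.0833333° lon × 0.0416667° lat. NE corner is SW corner plus one full cell.
latitude 64.8333° N, longitude 133.6667° E.

64.8333° N, 133.6667° E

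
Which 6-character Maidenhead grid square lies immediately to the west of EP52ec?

EP52dc

Longitude subsquare e = 4; −1 → 3 = d.
The latitude characters are unchanged.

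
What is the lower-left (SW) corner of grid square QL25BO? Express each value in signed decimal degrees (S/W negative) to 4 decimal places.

Field Q=16, L=11: +16·20° lon, +11·10° lat → SW at lon 140°, lat 20°.
Square 2, 5: +2·2° lon, +5·1° lat → SW at lon 144°, lat 25°.
Subsquare b=1, o=14: +1·0.0833333° lon, +14·0.0416667° lat → SW at lon 144.083°, lat 25.5833°.
latitude 25.5833, longitude 144.0833.

25.5833, 144.0833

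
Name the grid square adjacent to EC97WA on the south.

Latitude subsquare a = 0; −1 → -1, wraps to 23 = x, carry into square.
Latitude square 7; −1 → 6.
The longitude characters are unchanged.

EC96wx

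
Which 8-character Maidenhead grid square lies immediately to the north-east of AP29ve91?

AP29we02

Longitude extended square 9; +1 → 10, wraps to 0, carry into subsquare.
Longitude subsquare v = 21; +1 → 22 = w.
Latitude extended square 1; +1 → 2.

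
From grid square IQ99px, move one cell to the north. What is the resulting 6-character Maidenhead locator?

Latitude subsquare x = 23; +1 → 24, wraps to 0 = a, carry into square.
Latitude square 9; +1 → 10, wraps to 0, carry into field.
Latitude field Q = 16; +1 → 17 = R.
The longitude characters are unchanged.

IR90pa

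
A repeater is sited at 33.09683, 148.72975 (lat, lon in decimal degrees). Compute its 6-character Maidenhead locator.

Shift to the Maidenhead origin (180°W, 90°S): lon 328.7297, lat 123.0968.
Field: lon ⌊328.7297/20⌋ = 16 → Q; lat ⌊123.0968/10⌋ = 12 → M.
Square: lon ⌊8.7297/2⌋ = 4; lat ⌊3.0968/1⌋ = 3.
Subsquare: lon ⌊0.7297/0.0833333⌋ = 8 → i; lat ⌊0.0968/0.0416667⌋ = 2 → c.

QM43ic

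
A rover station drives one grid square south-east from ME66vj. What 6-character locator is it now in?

Longitude subsquare v = 21; +1 → 22 = w.
Latitude subsquare j = 9; −1 → 8 = i.

ME66wi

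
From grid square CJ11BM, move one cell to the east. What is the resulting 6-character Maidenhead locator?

Longitude subsquare b = 1; +1 → 2 = c.
The latitude characters are unchanged.

CJ11cm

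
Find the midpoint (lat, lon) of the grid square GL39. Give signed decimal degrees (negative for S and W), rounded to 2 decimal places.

29.50, -53.00

Field G=6, L=11: +6·20° lon, +11·10° lat → SW at lon -60°, lat 20°.
Square 3, 9: +3·2° lon, +9·1° lat → SW at lon -54°, lat 29°.
Cell spans 2° lon × 1° lat. Centre is SW corner plus half of each.
latitude 29.50, longitude -53.00.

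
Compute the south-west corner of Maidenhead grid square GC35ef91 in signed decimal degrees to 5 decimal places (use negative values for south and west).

-64.78750, -53.59167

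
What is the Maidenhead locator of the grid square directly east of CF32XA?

CF42aa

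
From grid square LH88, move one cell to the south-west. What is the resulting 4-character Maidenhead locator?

LH77

Longitude square 8; −1 → 7.
Latitude square 8; −1 → 7.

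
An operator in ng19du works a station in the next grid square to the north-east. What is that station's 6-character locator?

NG19ev

Longitude subsquare d = 3; +1 → 4 = e.
Latitude subsquare u = 20; +1 → 21 = v.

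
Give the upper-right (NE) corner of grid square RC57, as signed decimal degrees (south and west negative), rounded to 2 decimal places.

Field R=17, C=2: +17·20° lon, +2·10° lat → SW at lon 160°, lat -70°.
Square 5, 7: +5·2° lon, +7·1° lat → SW at lon 170°, lat -63°.
Cell spans 2° lon × 1° lat. NE corner is SW corner plus one full cell.
latitude -62.00, longitude 172.00.

-62.00, 172.00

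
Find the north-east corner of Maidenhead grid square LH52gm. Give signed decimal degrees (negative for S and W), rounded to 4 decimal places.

-17.4583, 50.5833

Field L=11, H=7: +11·20° lon, +7·10° lat → SW at lon 40°, lat -20°.
Square 5, 2: +5·2° lon, +2·1° lat → SW at lon 50°, lat -18°.
Subsquare g=6, m=12: +6·0.0833333° lon, +12·0.0416667° lat → SW at lon 50.5°, lat -17.5°.
Cell spans 0.0833333° lon × 0.0416667° lat. NE corner is SW corner plus one full cell.
latitude -17.4583, longitude 50.5833.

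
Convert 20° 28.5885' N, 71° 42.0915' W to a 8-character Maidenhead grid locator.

Offset from 180°W / 90°S: lon 108.29847°, lat 110.47647°.
Field: 108.29847/20 → 5 → F, 110.47647/10 → 11 → L; chars FL.
Square: 8.29847/2 → 4, 0.47647/1 → 0; chars 40.
Subsquare: 0.29847/0.0833333 → 3 → d, 0.47647/0.0416667 → 11 → l; chars dl.
Extended square: 0.04847/0.00833333 → 5, 0.01814/0.00416667 → 4; chars 54.

FL40dl54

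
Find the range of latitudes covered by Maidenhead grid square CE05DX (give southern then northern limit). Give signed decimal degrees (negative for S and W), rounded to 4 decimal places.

-44.0417, -44.0000

Field C=2, E=4: +2·20° lon, +4·10° lat → SW at lon -140°, lat -50°.
Square 0, 5: +0·2° lon, +5·1° lat → SW at lon -140°, lat -45°.
Subsquare d=3, x=23: +3·0.0833333° lon, +23·0.0416667° lat → SW at lon -139.75°, lat -44.0417°.
Cell spans 0.0833333° lon × 0.0416667° lat.
south -44.0417, north -44.0000.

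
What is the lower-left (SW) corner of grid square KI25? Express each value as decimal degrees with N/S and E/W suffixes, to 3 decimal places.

5.000° S, 24.000° E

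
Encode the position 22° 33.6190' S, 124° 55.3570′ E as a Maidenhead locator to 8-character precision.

Shift to the Maidenhead origin (180°W, 90°S): lon 304.92262, lat 67.43968.
Field: lon ⌊304.92262/20⌋ = 15 → P; lat ⌊67.43968/10⌋ = 6 → G.
Square: lon ⌊4.92262/2⌋ = 2; lat ⌊7.43968/1⌋ = 7.
Subsquare: lon ⌊0.92262/0.0833333⌋ = 11 → l; lat ⌊0.43968/0.0416667⌋ = 10 → k.
Extended square: lon ⌊0.00595/0.00833333⌋ = 0; lat ⌊0.02302/0.00416667⌋ = 5.

PG27lk05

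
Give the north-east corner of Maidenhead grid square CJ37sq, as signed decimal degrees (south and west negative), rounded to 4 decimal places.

7.7083, -132.4167

Field C=2, J=9: +2·20° lon, +9·10° lat → SW at lon -140°, lat 0°.
Square 3, 7: +3·2° lon, +7·1° lat → SW at lon -134°, lat 7°.
Subsquare s=18, q=16: +18·0.0833333° lon, +16·0.0416667° lat → SW at lon -132.5°, lat 7.66667°.
Cell spans 0.0833333° lon × 0.0416667° lat. NE corner is SW corner plus one full cell.
latitude 7.7083, longitude -132.4167.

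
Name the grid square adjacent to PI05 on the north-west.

OI96

Longitude square 0; −1 → -1, wraps to 9, carry into field.
Longitude field P = 15; −1 → 14 = O.
Latitude square 5; +1 → 6.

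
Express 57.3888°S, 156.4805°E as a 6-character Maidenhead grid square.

QD82fo

Offset from 180°W / 90°S: lon 336.4805°, lat 32.6112°.
Field: 336.4805/20 → 16 → Q, 32.6112/10 → 3 → D; chars QD.
Square: 16.4805/2 → 8, 2.6112/1 → 2; chars 82.
Subsquare: 0.4805/0.0833333 → 5 → f, 0.6112/0.0416667 → 14 → o; chars fo.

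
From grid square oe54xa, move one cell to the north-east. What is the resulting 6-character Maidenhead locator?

Longitude subsquare x = 23; +1 → 24, wraps to 0 = a, carry into square.
Longitude square 5; +1 → 6.
Latitude subsquare a = 0; +1 → 1 = b.

OE64ab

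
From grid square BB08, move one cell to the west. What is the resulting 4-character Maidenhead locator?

AB98

Longitude square 0; −1 → -1, wraps to 9, carry into field.
Longitude field B = 1; −1 → 0 = A.
The latitude characters are unchanged.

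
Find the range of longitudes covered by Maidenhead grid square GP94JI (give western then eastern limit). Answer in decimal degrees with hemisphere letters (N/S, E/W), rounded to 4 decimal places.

Field G=6, P=15: +6·20° lon, +15·10° lat → SW at lon -60°, lat 60°.
Square 9, 4: +9·2° lon, +4·1° lat → SW at lon -42°, lat 64°.
Subsquare j=9, i=8: +9·0.0833333° lon, +8·0.0416667° lat → SW at lon -41.25°, lat 64.3333°.
Cell spans 0.0833333° lon × 0.0416667° lat.
west 41.2500° W, east 41.1667° W.

41.2500° W, 41.1667° W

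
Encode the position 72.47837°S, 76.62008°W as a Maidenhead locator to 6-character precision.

Offset from 180°W / 90°S: lon 103.3799°, lat 17.5216°.
Field (20°×10°, letters A–R): 103.3799/20 → 5 → F, 17.5216/10 → 1 → B; chars FB.
Square (2°×1°, digits 0–9): 3.3799/2 → 1, 7.5216/1 → 7; chars 17.
Subsquare (5′×2.5′, letters a–x): 1.3799/0.0833333 → 16 → q, 0.5216/0.0416667 → 12 → m; chars qm.

FB17qm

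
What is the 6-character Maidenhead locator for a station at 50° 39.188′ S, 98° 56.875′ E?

ND99li

Offset from 180°W / 90°S: lon 278.9479°, lat 39.3469°.
Field: lon ⌊278.9479/20⌋ = 13 → N; lat ⌊39.3469/10⌋ = 3 → D.
Square: lon ⌊18.9479/2⌋ = 9; lat ⌊9.3469/1⌋ = 9.
Subsquare: lon ⌊0.9479/0.0833333⌋ = 11 → l; lat ⌊0.3469/0.0416667⌋ = 8 → i.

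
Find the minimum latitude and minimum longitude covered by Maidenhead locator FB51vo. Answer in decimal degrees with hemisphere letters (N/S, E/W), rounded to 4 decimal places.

Field F=5, B=1: +5·20° lon, +1·10° lat → SW at lon -80°, lat -80°.
Square 5, 1: +5·2° lon, +1·1° lat → SW at lon -70°, lat -79°.
Subsquare v=21, o=14: +21·0.0833333° lon, +14·0.0416667° lat → SW at lon -68.25°, lat -78.4167°.
latitude 78.4167° S, longitude 68.2500° W.

78.4167° S, 68.2500° W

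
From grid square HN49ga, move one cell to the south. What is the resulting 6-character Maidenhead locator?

HN48gx

Latitude subsquare a = 0; −1 → -1, wraps to 23 = x, carry into square.
Latitude square 9; −1 → 8.
The longitude characters are unchanged.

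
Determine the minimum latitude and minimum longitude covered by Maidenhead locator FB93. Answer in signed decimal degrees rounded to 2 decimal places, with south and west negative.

-77.00, -62.00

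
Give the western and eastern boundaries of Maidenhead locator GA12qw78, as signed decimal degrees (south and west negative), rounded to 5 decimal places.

Field G=6, A=0: +6·20° lon, +0·10° lat → SW at lon -60°, lat -90°.
Square 1, 2: +1·2° lon, +2·1° lat → SW at lon -58°, lat -88°.
Subsquare q=16, w=22: +16·0.0833333° lon, +22·0.0416667° lat → SW at lon -56.6667°, lat -87.0833°.
Extended square 7, 8: +7·0.00833333° lon, +8·0.00416667° lat → SW at lon -56.6083°, lat -87.05°.
Cell spans 0.00833333° lon × 0.00416667° lat.
west -56.60833, east -56.60000.

-56.60833, -56.60000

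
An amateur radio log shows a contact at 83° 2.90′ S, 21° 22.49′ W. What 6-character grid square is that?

HA96hw

Add 180° to longitude and 90° to latitude: 158.6252, 6.9517.
Field: 158.6252/20 → 7 → H, 6.9517/10 → 0 → A; chars HA.
Square: 18.6252/2 → 9, 6.9517/1 → 6; chars 96.
Subsquare: 0.6252/0.0833333 → 7 → h, 0.9517/0.0416667 → 22 → w; chars hw.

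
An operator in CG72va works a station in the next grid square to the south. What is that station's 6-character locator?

CG71vx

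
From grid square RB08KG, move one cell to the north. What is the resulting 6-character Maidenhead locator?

RB08kh

Latitude subsquare g = 6; +1 → 7 = h.
The longitude characters are unchanged.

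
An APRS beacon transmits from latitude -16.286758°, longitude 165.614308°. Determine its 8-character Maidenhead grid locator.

RH23tr31

Shift to the Maidenhead origin (180°W, 90°S): lon 345.61431, lat 73.71324.
Field: lon ⌊345.61431/20⌋ = 17 → R; lat ⌊73.71324/10⌋ = 7 → H.
Square: lon ⌊5.61431/2⌋ = 2; lat ⌊3.71324/1⌋ = 3.
Subsquare: lon ⌊1.61431/0.0833333⌋ = 19 → t; lat ⌊0.71324/0.0416667⌋ = 17 → r.
Extended square: lon ⌊0.03097/0.00833333⌋ = 3; lat ⌊0.00491/0.00416667⌋ = 1.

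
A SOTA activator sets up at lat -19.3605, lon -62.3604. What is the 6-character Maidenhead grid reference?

FH80tp

Add 180° to longitude and 90° to latitude: 117.6396, 70.6395.
Field (20°×10°, letters A–R): lon ⌊117.6396/20⌋ = 5 → F; lat ⌊70.6395/10⌋ = 7 → H.
Square (2°×1°, digits 0–9): lon ⌊17.6396/2⌋ = 8; lat ⌊0.6395/1⌋ = 0.
Subsquare (5′×2.5′, letters a–x): lon ⌊1.6396/0.0833333⌋ = 19 → t; lat ⌊0.6395/0.0416667⌋ = 15 → p.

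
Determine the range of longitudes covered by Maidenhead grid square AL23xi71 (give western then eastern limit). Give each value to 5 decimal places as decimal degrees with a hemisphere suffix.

174.02500° W, 174.01667° W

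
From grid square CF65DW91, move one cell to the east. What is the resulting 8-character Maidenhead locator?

Longitude extended square 9; +1 → 10, wraps to 0, carry into subsquare.
Longitude subsquare d = 3; +1 → 4 = e.
The latitude characters are unchanged.

CF65ew01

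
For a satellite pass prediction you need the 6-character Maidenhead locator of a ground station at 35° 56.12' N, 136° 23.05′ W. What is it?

CM15tw

Add 180° to longitude and 90° to latitude: 43.6158, 125.9353.
Field: lon ⌊43.6158/20⌋ = 2 → C; lat ⌊125.9353/10⌋ = 12 → M.
Square: lon ⌊3.6158/2⌋ = 1; lat ⌊5.9353/1⌋ = 5.
Subsquare: lon ⌊1.6158/0.0833333⌋ = 19 → t; lat ⌊0.9353/0.0416667⌋ = 22 → w.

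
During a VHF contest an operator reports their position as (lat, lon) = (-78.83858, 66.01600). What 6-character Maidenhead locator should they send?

MB31ad

Shift to the Maidenhead origin (180°W, 90°S): lon 246.0160, lat 11.1614.
Field: 246.0160/20 → 12 → M, 11.1614/10 → 1 → B; chars MB.
Square: 6.0160/2 → 3, 1.1614/1 → 1; chars 31.
Subsquare: 0.0160/0.0833333 → 0 → a, 0.1614/0.0416667 → 3 → d; chars ad.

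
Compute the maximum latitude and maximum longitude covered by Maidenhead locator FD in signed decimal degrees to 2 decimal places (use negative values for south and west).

Field F=5, D=3: +5·20° lon, +3·10° lat → SW at lon -80°, lat -60°.
Cell spans 20° lon × 10° lat. NE corner is SW corner plus one full cell.
latitude -50.00, longitude -60.00.

-50.00, -60.00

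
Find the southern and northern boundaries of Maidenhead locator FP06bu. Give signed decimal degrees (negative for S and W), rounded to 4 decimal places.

66.8333, 66.8750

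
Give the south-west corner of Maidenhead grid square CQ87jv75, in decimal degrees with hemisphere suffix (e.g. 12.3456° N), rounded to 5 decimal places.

Field C=2, Q=16: +2·20° lon, +16·10° lat → SW at lon -140°, lat 70°.
Square 8, 7: +8·2° lon, +7·1° lat → SW at lon -124°, lat 77°.
Subsquare j=9, v=21: +9·0.0833333° lon, +21·0.0416667° lat → SW at lon -123.25°, lat 77.875°.
Extended square 7, 5: +7·0.00833333° lon, +5·0.00416667° lat → SW at lon -123.192°, lat 77.8958°.
latitude 77.89583° N, longitude 123.19167° W.

77.89583° N, 123.19167° W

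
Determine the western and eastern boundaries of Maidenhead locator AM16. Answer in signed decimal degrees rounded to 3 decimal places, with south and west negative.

Field A=0, M=12: +0·20° lon, +12·10° lat → SW at lon -180°, lat 30°.
Square 1, 6: +1·2° lon, +6·1° lat → SW at lon -178°, lat 36°.
Cell spans 2° lon × 1° lat.
west -178.000, east -176.000.

-178.000, -176.000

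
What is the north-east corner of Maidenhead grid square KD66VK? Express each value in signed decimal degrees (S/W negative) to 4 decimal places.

-53.5417, 33.8333

Field K=10, D=3: +10·20° lon, +3·10° lat → SW at lon 20°, lat -60°.
Square 6, 6: +6·2° lon, +6·1° lat → SW at lon 32°, lat -54°.
Subsquare v=21, k=10: +21·0.0833333° lon, +10·0.0416667° lat → SW at lon 33.75°, lat -53.5833°.
Cell spans 0.0833333° lon × 0.0416667° lat. NE corner is SW corner plus one full cell.
latitude -53.5417, longitude 33.8333.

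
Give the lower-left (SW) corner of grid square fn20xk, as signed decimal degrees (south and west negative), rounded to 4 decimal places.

40.4167, -74.0833

Field F=5, N=13: +5·20° lon, +13·10° lat → SW at lon -80°, lat 40°.
Square 2, 0: +2·2° lon, +0·1° lat → SW at lon -76°, lat 40°.
Subsquare x=23, k=10: +23·0.0833333° lon, +10·0.0416667° lat → SW at lon -74.0833°, lat 40.4167°.
latitude 40.4167, longitude -74.0833.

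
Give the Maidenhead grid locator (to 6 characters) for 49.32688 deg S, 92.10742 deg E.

NE60bq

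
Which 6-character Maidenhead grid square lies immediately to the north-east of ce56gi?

Longitude subsquare g = 6; +1 → 7 = h.
Latitude subsquare i = 8; +1 → 9 = j.

CE56hj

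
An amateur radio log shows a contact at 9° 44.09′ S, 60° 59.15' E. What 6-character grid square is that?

MI00lg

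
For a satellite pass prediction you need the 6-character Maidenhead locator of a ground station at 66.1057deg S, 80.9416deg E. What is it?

NC03lv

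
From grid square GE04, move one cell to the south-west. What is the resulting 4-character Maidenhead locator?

FE93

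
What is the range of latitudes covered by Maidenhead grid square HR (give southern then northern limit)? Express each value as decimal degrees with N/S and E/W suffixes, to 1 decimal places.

Field H=7, R=17: +7·20° lon, +17·10° lat → SW at lon -40°, lat 80°.
Cell spans 20° lon × 10° lat.
south 80.0° N, north 90.0° N.

80.0° N, 90.0° N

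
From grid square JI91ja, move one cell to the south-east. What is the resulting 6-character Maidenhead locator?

JI90kx

Longitude subsquare j = 9; +1 → 10 = k.
Latitude subsquare a = 0; −1 → -1, wraps to 23 = x, carry into square.
Latitude square 1; −1 → 0.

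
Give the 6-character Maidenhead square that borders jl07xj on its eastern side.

JL17aj

Longitude subsquare x = 23; +1 → 24, wraps to 0 = a, carry into square.
Longitude square 0; +1 → 1.
The latitude characters are unchanged.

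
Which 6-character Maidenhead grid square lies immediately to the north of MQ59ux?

Latitude subsquare x = 23; +1 → 24, wraps to 0 = a, carry into square.
Latitude square 9; +1 → 10, wraps to 0, carry into field.
Latitude field Q = 16; +1 → 17 = R.
The longitude characters are unchanged.

MR50ua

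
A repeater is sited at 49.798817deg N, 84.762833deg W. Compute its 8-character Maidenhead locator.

EN79ot81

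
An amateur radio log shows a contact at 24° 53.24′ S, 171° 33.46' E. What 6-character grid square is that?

Add 180° to longitude and 90° to latitude: 351.5577, 65.1127.
Field (20°×10°, letters A–R): lon ⌊351.5577/20⌋ = 17 → R; lat ⌊65.1127/10⌋ = 6 → G.
Square (2°×1°, digits 0–9): lon ⌊11.5577/2⌋ = 5; lat ⌊5.1127/1⌋ = 5.
Subsquare (5′×2.5′, letters a–x): lon ⌊1.5577/0.0833333⌋ = 18 → s; lat ⌊0.1127/0.0416667⌋ = 2 → c.

RG55sc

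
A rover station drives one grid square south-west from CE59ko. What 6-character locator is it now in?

Longitude subsquare k = 10; −1 → 9 = j.
Latitude subsquare o = 14; −1 → 13 = n.

CE59jn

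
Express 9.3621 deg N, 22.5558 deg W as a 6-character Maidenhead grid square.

Shift to the Maidenhead origin (180°W, 90°S): lon 157.4442, lat 99.3621.
Field: 157.4442/20 → 7 → H, 99.3621/10 → 9 → J; chars HJ.
Square: 17.4442/2 → 8, 9.3621/1 → 9; chars 89.
Subsquare: 1.4442/0.0833333 → 17 → r, 0.3621/0.0416667 → 8 → i; chars ri.

HJ89ri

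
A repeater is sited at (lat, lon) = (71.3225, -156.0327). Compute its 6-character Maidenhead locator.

BQ11xh

Add 180° to longitude and 90° to latitude: 23.9673, 161.3225.
Field (20°×10°, letters A–R): lon ⌊23.9673/20⌋ = 1 → B; lat ⌊161.3225/10⌋ = 16 → Q.
Square (2°×1°, digits 0–9): lon ⌊3.9673/2⌋ = 1; lat ⌊1.3225/1⌋ = 1.
Subsquare (5′×2.5′, letters a–x): lon ⌊1.9673/0.0833333⌋ = 23 → x; lat ⌊0.3225/0.0416667⌋ = 7 → h.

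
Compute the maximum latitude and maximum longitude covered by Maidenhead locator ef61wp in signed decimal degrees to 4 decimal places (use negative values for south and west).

-38.3333, -86.0833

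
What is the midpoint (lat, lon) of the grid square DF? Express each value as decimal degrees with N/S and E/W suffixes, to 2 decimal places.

35.00° S, 110.00° W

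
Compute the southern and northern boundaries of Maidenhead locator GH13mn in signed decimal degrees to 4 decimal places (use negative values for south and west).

Field G=6, H=7: +6·20° lon, +7·10° lat → SW at lon -60°, lat -20°.
Square 1, 3: +1·2° lon, +3·1° lat → SW at lon -58°, lat -17°.
Subsquare m=12, n=13: +12·0.0833333° lon, +13·0.0416667° lat → SW at lon -57°, lat -16.4583°.
Cell spans 0.0833333° lon × 0.0416667° lat.
south -16.4583, north -16.4167.

-16.4583, -16.4167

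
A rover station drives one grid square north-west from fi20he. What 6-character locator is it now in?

FI20gf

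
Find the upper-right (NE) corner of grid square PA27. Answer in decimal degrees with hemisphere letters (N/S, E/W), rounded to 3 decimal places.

82.000° S, 126.000° E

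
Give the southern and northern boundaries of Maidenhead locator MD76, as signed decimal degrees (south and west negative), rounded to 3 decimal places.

-54.000, -53.000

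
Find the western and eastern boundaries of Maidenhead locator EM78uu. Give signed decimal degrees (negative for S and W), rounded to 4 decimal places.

Field E=4, M=12: +4·20° lon, +12·10° lat → SW at lon -100°, lat 30°.
Square 7, 8: +7·2° lon, +8·1° lat → SW at lon -86°, lat 38°.
Subsquare u=20, u=20: +20·0.0833333° lon, +20·0.0416667° lat → SW at lon -84.3333°, lat 38.8333°.
Cell spans 0.0833333° lon × 0.0416667° lat.
west -84.3333, east -84.2500.

-84.3333, -84.2500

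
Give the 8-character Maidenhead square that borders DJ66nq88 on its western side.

DJ66nq78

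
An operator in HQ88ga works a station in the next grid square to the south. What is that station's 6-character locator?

HQ87gx

Latitude subsquare a = 0; −1 → -1, wraps to 23 = x, carry into square.
Latitude square 8; −1 → 7.
The longitude characters are unchanged.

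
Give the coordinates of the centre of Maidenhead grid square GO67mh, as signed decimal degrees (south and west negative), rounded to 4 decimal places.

Field G=6, O=14: +6·20° lon, +14·10° lat → SW at lon -60°, lat 50°.
Square 6, 7: +6·2° lon, +7·1° lat → SW at lon -48°, lat 57°.
Subsquare m=12, h=7: +12·0.0833333° lon, +7·0.0416667° lat → SW at lon -47°, lat 57.2917°.
Cell spans 0.0833333° lon × 0.0416667° lat. Centre is SW corner plus half of each.
latitude 57.3125, longitude -46.9583.

57.3125, -46.9583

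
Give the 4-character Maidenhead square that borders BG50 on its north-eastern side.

Longitude square 5; +1 → 6.
Latitude square 0; +1 → 1.

BG61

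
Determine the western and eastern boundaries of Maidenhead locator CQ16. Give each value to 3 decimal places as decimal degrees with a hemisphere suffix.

138.000° W, 136.000° W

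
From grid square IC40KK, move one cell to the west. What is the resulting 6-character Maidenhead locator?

Longitude subsquare k = 10; −1 → 9 = j.
The latitude characters are unchanged.

IC40jk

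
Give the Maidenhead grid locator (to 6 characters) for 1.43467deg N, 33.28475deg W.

HJ31ik

Add 180° to longitude and 90° to latitude: 146.7152, 91.4347.
Field: lon ⌊146.7152/20⌋ = 7 → H; lat ⌊91.4347/10⌋ = 9 → J.
Square: lon ⌊6.7152/2⌋ = 3; lat ⌊1.4347/1⌋ = 1.
Subsquare: lon ⌊0.7152/0.0833333⌋ = 8 → i; lat ⌊0.4347/0.0416667⌋ = 10 → k.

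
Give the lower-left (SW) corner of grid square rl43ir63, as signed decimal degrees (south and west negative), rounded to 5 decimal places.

23.72083, 168.71667

Field R=17, L=11: +17·20° lon, +11·10° lat → SW at lon 160°, lat 20°.
Square 4, 3: +4·2° lon, +3·1° lat → SW at lon 168°, lat 23°.
Subsquare i=8, r=17: +8·0.0833333° lon, +17·0.0416667° lat → SW at lon 168.667°, lat 23.7083°.
Extended square 6, 3: +6·0.00833333° lon, +3·0.00416667° lat → SW at lon 168.717°, lat 23.7208°.
latitude 23.72083, longitude 168.71667.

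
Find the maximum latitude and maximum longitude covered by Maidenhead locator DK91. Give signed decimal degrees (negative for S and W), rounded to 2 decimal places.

Field D=3, K=10: +3·20° lon, +10·10° lat → SW at lon -120°, lat 10°.
Square 9, 1: +9·2° lon, +1·1° lat → SW at lon -102°, lat 11°.
Cell spans 2° lon × 1° lat. NE corner is SW corner plus one full cell.
latitude 12.00, longitude -100.00.

12.00, -100.00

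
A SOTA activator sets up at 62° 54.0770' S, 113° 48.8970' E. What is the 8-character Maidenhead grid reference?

OC67vc73

Shift to the Maidenhead origin (180°W, 90°S): lon 293.81495, lat 27.09872.
Field (20°×10°, letters A–R): lon ⌊293.81495/20⌋ = 14 → O; lat ⌊27.09872/10⌋ = 2 → C.
Square (2°×1°, digits 0–9): lon ⌊13.81495/2⌋ = 6; lat ⌊7.09872/1⌋ = 7.
Subsquare (5′×2.5′, letters a–x): lon ⌊1.81495/0.0833333⌋ = 21 → v; lat ⌊0.09872/0.0416667⌋ = 2 → c.
Extended square (30″×15″, digits 0–9): lon ⌊0.06495/0.00833333⌋ = 7; lat ⌊0.01538/0.00416667⌋ = 3.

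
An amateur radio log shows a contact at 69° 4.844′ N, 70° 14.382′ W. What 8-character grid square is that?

FP49vb19

Offset from 180°W / 90°S: lon 109.76030°, lat 159.08073°.
Field: lon ⌊109.76030/20⌋ = 5 → F; lat ⌊159.08073/10⌋ = 15 → P.
Square: lon ⌊9.76030/2⌋ = 4; lat ⌊9.08073/1⌋ = 9.
Subsquare: lon ⌊1.76030/0.0833333⌋ = 21 → v; lat ⌊0.08073/0.0416667⌋ = 1 → b.
Extended square: lon ⌊0.01030/0.00833333⌋ = 1; lat ⌊0.03907/0.00416667⌋ = 9.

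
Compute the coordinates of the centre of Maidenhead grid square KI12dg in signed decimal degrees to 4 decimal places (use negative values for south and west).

-7.7292, 22.2917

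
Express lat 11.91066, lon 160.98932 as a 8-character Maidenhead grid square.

RK01lv88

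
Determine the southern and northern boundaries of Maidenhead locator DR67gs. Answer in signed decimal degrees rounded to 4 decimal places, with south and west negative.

87.7500, 87.7917

Field D=3, R=17: +3·20° lon, +17·10° lat → SW at lon -120°, lat 80°.
Square 6, 7: +6·2° lon, +7·1° lat → SW at lon -108°, lat 87°.
Subsquare g=6, s=18: +6·0.0833333° lon, +18·0.0416667° lat → SW at lon -107.5°, lat 87.75°.
Cell spans 0.0833333° lon × 0.0416667° lat.
south 87.7500, north 87.7917.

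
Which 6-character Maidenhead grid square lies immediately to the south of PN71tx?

PN71tw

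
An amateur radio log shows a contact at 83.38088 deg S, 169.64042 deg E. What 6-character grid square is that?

RA46to

Add 180° to longitude and 90° to latitude: 349.6404, 6.6191.
Field: lon ⌊349.6404/20⌋ = 17 → R; lat ⌊6.6191/10⌋ = 0 → A.
Square: lon ⌊9.6404/2⌋ = 4; lat ⌊6.6191/1⌋ = 6.
Subsquare: lon ⌊1.6404/0.0833333⌋ = 19 → t; lat ⌊0.6191/0.0416667⌋ = 14 → o.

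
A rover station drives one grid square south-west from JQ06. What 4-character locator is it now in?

IQ95

Longitude square 0; −1 → -1, wraps to 9, carry into field.
Longitude field J = 9; −1 → 8 = I.
Latitude square 6; −1 → 5.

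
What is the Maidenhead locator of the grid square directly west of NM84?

NM74

Longitude square 8; −1 → 7.
The latitude characters are unchanged.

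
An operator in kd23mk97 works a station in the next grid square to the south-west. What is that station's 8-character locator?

KD23mk86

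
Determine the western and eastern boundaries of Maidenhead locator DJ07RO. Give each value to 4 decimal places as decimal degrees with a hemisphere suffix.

118.5833° W, 118.5000° W

Field D=3, J=9: +3·20° lon, +9·10° lat → SW at lon -120°, lat 0°.
Square 0, 7: +0·2° lon, +7·1° lat → SW at lon -120°, lat 7°.
Subsquare r=17, o=14: +17·0.0833333° lon, +14·0.0416667° lat → SW at lon -118.583°, lat 7.58333°.
Cell spans 0.0833333° lon × 0.0416667° lat.
west 118.5833° W, east 118.5000° W.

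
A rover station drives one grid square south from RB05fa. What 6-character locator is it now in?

RB04fx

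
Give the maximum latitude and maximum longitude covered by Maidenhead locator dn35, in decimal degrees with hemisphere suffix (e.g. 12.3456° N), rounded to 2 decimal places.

Field D=3, N=13: +3·20° lon, +13·10° lat → SW at lon -120°, lat 40°.
Square 3, 5: +3·2° lon, +5·1° lat → SW at lon -114°, lat 45°.
Cell spans 2° lon × 1° lat. NE corner is SW corner plus one full cell.
latitude 46.00° N, longitude 112.00° W.

46.00° N, 112.00° W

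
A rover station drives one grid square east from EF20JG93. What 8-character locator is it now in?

EF20kg03

Longitude extended square 9; +1 → 10, wraps to 0, carry into subsquare.
Longitude subsquare j = 9; +1 → 10 = k.
The latitude characters are unchanged.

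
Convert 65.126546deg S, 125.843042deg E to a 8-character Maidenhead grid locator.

Shift to the Maidenhead origin (180°W, 90°S): lon 305.84304, lat 24.87345.
Field: 305.84304/20 → 15 → P, 24.87345/10 → 2 → C; chars PC.
Square: 5.84304/2 → 2, 4.87345/1 → 4; chars 24.
Subsquare: 1.84304/0.0833333 → 22 → w, 0.87345/0.0416667 → 20 → u; chars wu.
Extended square: 0.00971/0.00833333 → 1, 0.04012/0.00416667 → 9; chars 19.

PC24wu19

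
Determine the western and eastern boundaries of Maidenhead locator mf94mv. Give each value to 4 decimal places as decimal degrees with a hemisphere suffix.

Field M=12, F=5: +12·20° lon, +5·10° lat → SW at lon 60°, lat -40°.
Square 9, 4: +9·2° lon, +4·1° lat → SW at lon 78°, lat -36°.
Subsquare m=12, v=21: +12·0.0833333° lon, +21·0.0416667° lat → SW at lon 79°, lat -35.125°.
Cell spans 0.0833333° lon × 0.0416667° lat.
west 79.0000° E, east 79.0833° E.

79.0000° E, 79.0833° E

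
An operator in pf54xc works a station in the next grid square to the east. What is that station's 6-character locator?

Longitude subsquare x = 23; +1 → 24, wraps to 0 = a, carry into square.
Longitude square 5; +1 → 6.
The latitude characters are unchanged.

PF64ac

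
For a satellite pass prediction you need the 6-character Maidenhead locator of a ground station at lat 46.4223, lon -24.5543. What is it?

HN76rk

Shift to the Maidenhead origin (180°W, 90°S): lon 155.4457, lat 136.4223.
Field: lon ⌊155.4457/20⌋ = 7 → H; lat ⌊136.4223/10⌋ = 13 → N.
Square: lon ⌊15.4457/2⌋ = 7; lat ⌊6.4223/1⌋ = 6.
Subsquare: lon ⌊1.4457/0.0833333⌋ = 17 → r; lat ⌊0.4223/0.0416667⌋ = 10 → k.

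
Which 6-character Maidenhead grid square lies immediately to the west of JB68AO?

JB58xo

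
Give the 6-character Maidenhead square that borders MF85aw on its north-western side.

Longitude subsquare a = 0; −1 → -1, wraps to 23 = x, carry into square.
Longitude square 8; −1 → 7.
Latitude subsquare w = 22; +1 → 23 = x.

MF75xx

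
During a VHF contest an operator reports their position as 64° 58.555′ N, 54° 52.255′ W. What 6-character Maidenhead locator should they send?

Add 180° to longitude and 90° to latitude: 125.1291, 154.9759.
Field: 125.1291/20 → 6 → G, 154.9759/10 → 15 → P; chars GP.
Square: 5.1291/2 → 2, 4.9759/1 → 4; chars 24.
Subsquare: 1.1291/0.0833333 → 13 → n, 0.9759/0.0416667 → 23 → x; chars nx.

GP24nx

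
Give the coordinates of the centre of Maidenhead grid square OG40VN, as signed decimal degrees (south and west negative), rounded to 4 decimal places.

-29.4375, 109.7917

Field O=14, G=6: +14·20° lon, +6·10° lat → SW at lon 100°, lat -30°.
Square 4, 0: +4·2° lon, +0·1° lat → SW at lon 108°, lat -30°.
Subsquare v=21, n=13: +21·0.0833333° lon, +13·0.0416667° lat → SW at lon 109.75°, lat -29.4583°.
Cell spans 0.0833333° lon × 0.0416667° lat. Centre is SW corner plus half of each.
latitude -29.4375, longitude 109.7917.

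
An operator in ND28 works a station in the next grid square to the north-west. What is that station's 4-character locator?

Longitude square 2; −1 → 1.
Latitude square 8; +1 → 9.

ND19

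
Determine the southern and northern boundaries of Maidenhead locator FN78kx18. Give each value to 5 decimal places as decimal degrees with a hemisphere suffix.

48.99167° N, 48.99583° N

Field F=5, N=13: +5·20° lon, +13·10° lat → SW at lon -80°, lat 40°.
Square 7, 8: +7·2° lon, +8·1° lat → SW at lon -66°, lat 48°.
Subsquare k=10, x=23: +10·0.0833333° lon, +23·0.0416667° lat → SW at lon -65.1667°, lat 48.9583°.
Extended square 1, 8: +1·0.00833333° lon, +8·0.00416667° lat → SW at lon -65.1583°, lat 48.9917°.
Cell spans 0.00833333° lon × 0.00416667° lat.
south 48.99167° N, north 48.99583° N.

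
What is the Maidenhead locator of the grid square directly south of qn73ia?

Latitude subsquare a = 0; −1 → -1, wraps to 23 = x, carry into square.
Latitude square 3; −1 → 2.
The longitude characters are unchanged.

QN72ix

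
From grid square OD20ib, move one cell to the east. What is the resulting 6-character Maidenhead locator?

Longitude subsquare i = 8; +1 → 9 = j.
The latitude characters are unchanged.

OD20jb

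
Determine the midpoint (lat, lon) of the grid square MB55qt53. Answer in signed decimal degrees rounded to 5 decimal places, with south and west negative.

-74.19375, 71.37917

Field M=12, B=1: +12·20° lon, +1·10° lat → SW at lon 60°, lat -80°.
Square 5, 5: +5·2° lon, +5·1° lat → SW at lon 70°, lat -75°.
Subsquare q=16, t=19: +16·0.0833333° lon, +19·0.0416667° lat → SW at lon 71.3333°, lat -74.2083°.
Extended square 5, 3: +5·0.00833333° lon, +3·0.00416667° lat → SW at lon 71.375°, lat -74.1958°.
Cell spans 0.00833333° lon × 0.00416667° lat. Centre is SW corner plus half of each.
latitude -74.19375, longitude 71.37917.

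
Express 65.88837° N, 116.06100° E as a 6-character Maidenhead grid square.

Add 180° to longitude and 90° to latitude: 296.0610, 155.8884.
Field: 296.0610/20 → 14 → O, 155.8884/10 → 15 → P; chars OP.
Square: 16.0610/2 → 8, 5.8884/1 → 5; chars 85.
Subsquare: 0.0610/0.0833333 → 0 → a, 0.8884/0.0416667 → 21 → v; chars av.

OP85av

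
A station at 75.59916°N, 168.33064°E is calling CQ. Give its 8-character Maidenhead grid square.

Shift to the Maidenhead origin (180°W, 90°S): lon 348.33064, lat 165.59916.
Field: 348.33064/20 → 17 → R, 165.59916/10 → 16 → Q; chars RQ.
Square: 8.33064/2 → 4, 5.59916/1 → 5; chars 45.
Subsquare: 0.33064/0.0833333 → 3 → d, 0.59916/0.0416667 → 14 → o; chars do.
Extended square: 0.08064/0.00833333 → 9, 0.01583/0.00416667 → 3; chars 93.

RQ45do93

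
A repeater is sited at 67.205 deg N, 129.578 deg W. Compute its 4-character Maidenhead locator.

Shift to the Maidenhead origin (180°W, 90°S): lon 50.42, lat 157.20.
Field: 50.42/20 → 2 → C, 157.20/10 → 15 → P; chars CP.
Square: 10.42/2 → 5, 7.20/1 → 7; chars 57.

CP57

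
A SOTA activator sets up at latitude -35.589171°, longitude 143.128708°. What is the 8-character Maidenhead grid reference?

QF14nj58

Offset from 180°W / 90°S: lon 323.12871°, lat 54.41083°.
Field: lon ⌊323.12871/20⌋ = 16 → Q; lat ⌊54.41083/10⌋ = 5 → F.
Square: lon ⌊3.12871/2⌋ = 1; lat ⌊4.41083/1⌋ = 4.
Subsquare: lon ⌊1.12871/0.0833333⌋ = 13 → n; lat ⌊0.41083/0.0416667⌋ = 9 → j.
Extended square: lon ⌊0.04537/0.00833333⌋ = 5; lat ⌊0.03583/0.00416667⌋ = 8.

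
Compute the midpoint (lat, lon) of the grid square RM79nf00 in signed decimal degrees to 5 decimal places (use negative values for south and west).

39.21042, 175.08750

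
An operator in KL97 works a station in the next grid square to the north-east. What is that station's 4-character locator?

Longitude square 9; +1 → 10, wraps to 0, carry into field.
Longitude field K = 10; +1 → 11 = L.
Latitude square 7; +1 → 8.

LL08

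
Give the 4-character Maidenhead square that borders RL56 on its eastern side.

RL66

Longitude square 5; +1 → 6.
The latitude characters are unchanged.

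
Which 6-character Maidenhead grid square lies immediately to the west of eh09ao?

Longitude subsquare a = 0; −1 → -1, wraps to 23 = x, carry into square.
Longitude square 0; −1 → -1, wraps to 9, carry into field.
Longitude field E = 4; −1 → 3 = D.
The latitude characters are unchanged.

DH99xo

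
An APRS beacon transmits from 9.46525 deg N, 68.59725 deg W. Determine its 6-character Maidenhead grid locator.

Offset from 180°W / 90°S: lon 111.4027°, lat 99.4652°.
Field: 111.4027/20 → 5 → F, 99.4652/10 → 9 → J; chars FJ.
Square: 11.4027/2 → 5, 9.4652/1 → 9; chars 59.
Subsquare: 1.4027/0.0833333 → 16 → q, 0.4652/0.0416667 → 11 → l; chars ql.

FJ59ql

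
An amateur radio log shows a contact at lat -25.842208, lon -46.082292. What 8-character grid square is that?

Shift to the Maidenhead origin (180°W, 90°S): lon 133.91771, lat 64.15779.
Field: lon ⌊133.91771/20⌋ = 6 → G; lat ⌊64.15779/10⌋ = 6 → G.
Square: lon ⌊13.91771/2⌋ = 6; lat ⌊4.15779/1⌋ = 4.
Subsquare: lon ⌊1.91771/0.0833333⌋ = 23 → x; lat ⌊0.15779/0.0416667⌋ = 3 → d.
Extended square: lon ⌊0.00104/0.00833333⌋ = 0; lat ⌊0.03279/0.00416667⌋ = 7.

GG64xd07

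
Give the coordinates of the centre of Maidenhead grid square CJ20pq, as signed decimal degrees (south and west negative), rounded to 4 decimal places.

0.6875, -134.7083

Field C=2, J=9: +2·20° lon, +9·10° lat → SW at lon -140°, lat 0°.
Square 2, 0: +2·2° lon, +0·1° lat → SW at lon -136°, lat 0°.
Subsquare p=15, q=16: +15·0.0833333° lon, +16·0.0416667° lat → SW at lon -134.75°, lat 0.666667°.
Cell spans 0.0833333° lon × 0.0416667° lat. Centre is SW corner plus half of each.
latitude 0.6875, longitude -134.7083.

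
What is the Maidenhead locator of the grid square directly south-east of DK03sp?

Longitude subsquare s = 18; +1 → 19 = t.
Latitude subsquare p = 15; −1 → 14 = o.

DK03to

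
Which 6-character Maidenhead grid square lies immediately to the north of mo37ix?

Latitude subsquare x = 23; +1 → 24, wraps to 0 = a, carry into square.
Latitude square 7; +1 → 8.
The longitude characters are unchanged.

MO38ia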